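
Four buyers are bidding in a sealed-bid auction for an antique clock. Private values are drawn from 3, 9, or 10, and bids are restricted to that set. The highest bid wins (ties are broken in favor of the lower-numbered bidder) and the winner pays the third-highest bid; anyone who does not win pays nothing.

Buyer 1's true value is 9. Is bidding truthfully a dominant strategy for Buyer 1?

Consider the case where Buyer 2 bids 3, Buyer 3 bids 3 and Buyer 4 bids 10.
Truthful bid 9: loses, pays 0, utility 0.
Bid 10 instead: wins, pays 3, utility 9 - 3 = 6.
Since 6 > 0, bidding 10 is strictly better here, so truthful bidding is not dominant.

No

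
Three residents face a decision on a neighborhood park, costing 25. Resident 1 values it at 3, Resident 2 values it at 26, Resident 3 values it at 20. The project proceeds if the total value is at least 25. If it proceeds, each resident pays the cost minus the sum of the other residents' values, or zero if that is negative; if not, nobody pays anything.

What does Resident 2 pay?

Total value 49 ≥ cost 25, so the project is built.
The other residents' values sum to 23.
Cost minus that sum is 25 - 23 = 2.

2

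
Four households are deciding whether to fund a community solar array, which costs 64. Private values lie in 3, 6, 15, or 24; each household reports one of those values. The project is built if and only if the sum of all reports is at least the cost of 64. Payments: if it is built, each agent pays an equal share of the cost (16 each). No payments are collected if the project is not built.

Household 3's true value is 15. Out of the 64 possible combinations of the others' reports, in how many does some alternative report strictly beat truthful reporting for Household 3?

9

Others report (3, 24, 24): truth gives -1; report 3 gives 0 > -1. Violating.
Others report (6, 24, 24): truth gives -1; report 3 gives 0 > -1. Violating.
Others report (15, 15, 24): truth gives -1; report 3 gives 0 > -1. Violating.
Others report (15, 24, 15): truth gives -1; report 3 gives 0 > -1. Violating.
Others report (3, 3, 3): truth gives 0; no alternative beats it.
Others report (3, 3, 6): truth gives 0; no alternative beats it.
(Checking all 64 profiles: 9 have a profitable deviation, 55 do not.)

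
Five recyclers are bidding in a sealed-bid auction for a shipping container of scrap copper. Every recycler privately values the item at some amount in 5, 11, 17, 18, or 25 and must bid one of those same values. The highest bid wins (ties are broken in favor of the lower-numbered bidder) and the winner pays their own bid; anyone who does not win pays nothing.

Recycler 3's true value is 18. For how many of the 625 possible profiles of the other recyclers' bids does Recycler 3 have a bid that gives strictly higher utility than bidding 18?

Others bid (5, 5, 5, 5): truth gives 0; bid 11 gives 7 > 0. Violating.
Others bid (5, 5, 5, 11): truth gives 0; bid 11 gives 7 > 0. Violating.
Others bid (5, 5, 5, 17): truth gives 0; bid 17 gives 1 > 0. Violating.
Others bid (5, 5, 11, 5): truth gives 0; bid 11 gives 7 > 0. Violating.
Others bid (5, 5, 5, 18): truth gives 0; no alternative beats it.
Others bid (5, 5, 5, 25): truth gives 0; no alternative beats it.
(Checking all 625 profiles: 36 have a profitable deviation, 589 do not.)

36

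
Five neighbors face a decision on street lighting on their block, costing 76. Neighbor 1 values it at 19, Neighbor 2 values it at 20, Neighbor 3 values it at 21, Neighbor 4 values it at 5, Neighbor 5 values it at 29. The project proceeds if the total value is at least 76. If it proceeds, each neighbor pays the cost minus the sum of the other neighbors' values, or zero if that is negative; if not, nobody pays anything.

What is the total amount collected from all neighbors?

Total value 94 ≥ cost 76, so it is built.
Neighbor 1: others sum to 75; max(0, 76 - 75) = 1.
Neighbor 2: others sum to 74; max(0, 76 - 74) = 2.
Neighbor 3: others sum to 73; max(0, 76 - 73) = 3.
Neighbor 4: others sum to 89; max(0, 76 - 89) = 0.
Neighbor 5: others sum to 65; max(0, 76 - 65) = 11.
Total collected = 1 + 2 + 3 + 0 + 11 = 17.

17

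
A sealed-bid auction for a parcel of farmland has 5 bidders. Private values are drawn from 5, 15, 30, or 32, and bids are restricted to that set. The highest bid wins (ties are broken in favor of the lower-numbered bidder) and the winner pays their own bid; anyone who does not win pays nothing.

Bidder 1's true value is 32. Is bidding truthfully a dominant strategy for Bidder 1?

Consider the case where Bidder 2 bids 5, Bidder 3 bids 5, Bidder 4 bids 5 and Bidder 5 bids 5.
Truthful bid 32: wins, pays 32, utility 32 - 32 = 0.
Bid 5 instead: wins, pays 5, utility 32 - 5 = 27.
Since 27 > 0, bidding 5 is strictly better here, so truthful bidding is not dominant.

No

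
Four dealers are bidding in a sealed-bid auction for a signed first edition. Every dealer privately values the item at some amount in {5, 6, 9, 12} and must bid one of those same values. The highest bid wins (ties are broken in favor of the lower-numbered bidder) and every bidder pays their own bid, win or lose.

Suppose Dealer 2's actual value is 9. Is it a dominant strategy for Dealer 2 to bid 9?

Consider the case where Dealer 1 bids 5, Dealer 3 bids 5 and Dealer 4 bids 5.
Truthful bid 9: wins, pays 9, utility 9 - 9 = 0.
Bid 6 instead: wins, pays 6, utility 9 - 6 = 3.
Since 3 > 0, bidding 6 is strictly better here, so truthful bidding is not dominant.

No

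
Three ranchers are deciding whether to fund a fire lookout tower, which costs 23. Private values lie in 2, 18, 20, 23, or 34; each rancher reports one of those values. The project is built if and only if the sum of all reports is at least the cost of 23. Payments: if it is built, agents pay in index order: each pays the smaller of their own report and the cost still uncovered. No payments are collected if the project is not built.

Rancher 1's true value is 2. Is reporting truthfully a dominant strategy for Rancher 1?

Yes

Check each profile of the others' reports and compare truth against every alternative report.
Others report (2, 18): truth gives 0, best alternative gives -16.
Others report (2, 20): truth gives 0, best alternative gives -16.
Others report (2, 23): truth gives 0, best alternative gives -16.
Others report (2, 34): truth gives 0, best alternative gives -16.
Others report (18, 2): truth gives 0, best alternative gives -16.
Others report (18, 18): truth gives 0, best alternative gives -16.
(Remaining 19 profiles checked similarly; truth is weakly best in each.)
In every case the truthful report is at least as good as any alternative, so it is a dominant strategy.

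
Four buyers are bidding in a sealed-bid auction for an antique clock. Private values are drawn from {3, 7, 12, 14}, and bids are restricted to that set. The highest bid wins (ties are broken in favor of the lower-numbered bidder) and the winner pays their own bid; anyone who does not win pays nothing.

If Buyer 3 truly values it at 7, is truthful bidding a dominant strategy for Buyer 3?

Check each profile of the others' bids and compare truth against every alternative bid.
Others bid (3, 3, 3): truth gives 0, best alternative gives 0.
Others bid (3, 3, 7): truth gives 0, best alternative gives 0.
Others bid (3, 3, 12): truth gives 0, best alternative gives 0.
Others bid (3, 3, 14): truth gives 0, best alternative gives 0.
Others bid (3, 7, 3): truth gives 0, best alternative gives 0.
Others bid (3, 7, 7): truth gives 0, best alternative gives 0.
(Remaining 58 profiles checked similarly; truth is weakly best in each.)
In every case the truthful bid is at least as good as any alternative, so it is a dominant strategy.

Yes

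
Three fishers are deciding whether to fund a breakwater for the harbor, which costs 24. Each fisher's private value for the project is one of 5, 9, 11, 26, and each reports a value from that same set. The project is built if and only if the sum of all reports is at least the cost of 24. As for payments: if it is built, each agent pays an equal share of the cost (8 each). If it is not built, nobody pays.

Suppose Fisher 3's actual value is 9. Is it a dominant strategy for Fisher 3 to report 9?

Consider the case where Fisher 1 reports 5 and Fisher 2 reports 5.
Truthful report 9: project not built, utility 0.
Report 26 instead: project built, pays 8, utility 9 - 8 = 1.
Since 1 > 0, reporting 26 is strictly better here, so truthful reporting is not dominant.

No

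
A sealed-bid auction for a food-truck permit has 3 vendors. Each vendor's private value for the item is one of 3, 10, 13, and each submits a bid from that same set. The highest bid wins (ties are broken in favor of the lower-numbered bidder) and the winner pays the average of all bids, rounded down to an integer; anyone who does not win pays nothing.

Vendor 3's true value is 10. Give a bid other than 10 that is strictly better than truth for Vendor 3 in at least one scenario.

Suppose Vendor 1 bids 3 and Vendor 2 bids 10.
Bid 10: loses, pays 0, utility 0.
Bid 13: wins, pays 8, utility 10 - 8 = 2.
So bidding 13 beats truth here (2 > 0).

13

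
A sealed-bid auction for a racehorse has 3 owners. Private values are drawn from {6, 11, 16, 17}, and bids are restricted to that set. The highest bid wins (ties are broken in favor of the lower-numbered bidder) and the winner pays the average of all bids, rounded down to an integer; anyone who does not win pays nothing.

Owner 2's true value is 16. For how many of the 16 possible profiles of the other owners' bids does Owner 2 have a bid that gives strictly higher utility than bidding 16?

6

Others bid (6, 6): truth gives 7; bid 11 gives 9 > 7. Violating.
Others bid (6, 11): truth gives 5; bid 11 gives 7 > 5. Violating.
Others bid (6, 17): truth gives 0; bid 17 gives 3 > 0. Violating.
Others bid (11, 17): truth gives 0; bid 17 gives 1 > 0. Violating.
Others bid (6, 16): truth gives 4; no alternative beats it.
Others bid (11, 6): truth gives 5; no alternative beats it.
(Checking all 16 profiles: 6 have a profitable deviation, 10 do not.)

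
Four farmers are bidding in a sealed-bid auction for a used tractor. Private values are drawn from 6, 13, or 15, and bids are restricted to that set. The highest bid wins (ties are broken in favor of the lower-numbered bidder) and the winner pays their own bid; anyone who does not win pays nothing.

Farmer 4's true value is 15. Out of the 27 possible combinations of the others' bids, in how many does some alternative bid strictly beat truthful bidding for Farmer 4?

1

Others bid (6, 6, 6): truth gives 0; bid 13 gives 2 > 0. Violating.
Others bid (6, 6, 13): truth gives 0; no alternative beats it.
Others bid (6, 6, 15): truth gives 0; no alternative beats it.
(Checking all 27 profiles: 1 has a profitable deviation, 26 do not.)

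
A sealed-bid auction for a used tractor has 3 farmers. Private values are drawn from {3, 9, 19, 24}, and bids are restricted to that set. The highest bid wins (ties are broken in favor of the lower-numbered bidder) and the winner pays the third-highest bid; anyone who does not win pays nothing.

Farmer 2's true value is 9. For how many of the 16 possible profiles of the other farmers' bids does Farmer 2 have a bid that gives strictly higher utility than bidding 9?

4

Others bid (3, 19): truth gives 0; bid 19 gives 6 > 0. Violating.
Others bid (3, 24): truth gives 0; bid 24 gives 6 > 0. Violating.
Others bid (9, 3): truth gives 0; bid 19 gives 6 > 0. Violating.
Others bid (19, 3): truth gives 0; bid 24 gives 6 > 0. Violating.
Others bid (3, 3): truth gives 6; no alternative beats it.
Others bid (3, 9): truth gives 6; no alternative beats it.
(Checking all 16 profiles: 4 have a profitable deviation, 12 do not.)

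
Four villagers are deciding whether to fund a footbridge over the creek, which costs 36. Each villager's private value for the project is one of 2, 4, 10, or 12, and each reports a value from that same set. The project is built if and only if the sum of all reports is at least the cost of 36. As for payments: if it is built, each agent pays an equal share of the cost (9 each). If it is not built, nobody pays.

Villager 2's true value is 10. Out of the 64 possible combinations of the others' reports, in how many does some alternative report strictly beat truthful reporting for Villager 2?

9

Others report (2, 10, 12): truth gives 0; report 12 gives 1 > 0. Violating.
Others report (2, 12, 10): truth gives 0; report 12 gives 1 > 0. Violating.
Others report (4, 10, 10): truth gives 0; report 12 gives 1 > 0. Violating.
Others report (10, 2, 12): truth gives 0; report 12 gives 1 > 0. Violating.
Others report (2, 2, 2): truth gives 0; no alternative beats it.
Others report (2, 2, 4): truth gives 0; no alternative beats it.
(Checking all 64 profiles: 9 have a profitable deviation, 55 do not.)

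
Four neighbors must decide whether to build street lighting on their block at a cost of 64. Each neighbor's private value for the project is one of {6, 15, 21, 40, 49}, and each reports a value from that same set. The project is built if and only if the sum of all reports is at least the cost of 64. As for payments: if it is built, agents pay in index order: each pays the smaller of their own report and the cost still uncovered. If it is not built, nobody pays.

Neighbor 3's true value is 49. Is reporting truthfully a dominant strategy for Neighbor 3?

No

Consider the case where Neighbor 1 reports 6, Neighbor 2 reports 6 and Neighbor 4 reports 15.
Truthful report 49: project built, pays 49, utility 49 - 49 = 0.
Report 40 instead: project built, pays 40, utility 49 - 40 = 9.
Since 9 > 0, reporting 40 is strictly better here, so truthful reporting is not dominant.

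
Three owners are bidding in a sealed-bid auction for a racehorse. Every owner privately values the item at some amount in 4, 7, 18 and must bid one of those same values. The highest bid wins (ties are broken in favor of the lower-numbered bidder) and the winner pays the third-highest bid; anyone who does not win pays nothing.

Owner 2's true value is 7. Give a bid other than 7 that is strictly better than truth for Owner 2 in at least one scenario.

Suppose Owner 1 bids 4 and Owner 3 bids 18.
Bid 7: loses, pays 0, utility 0.
Bid 18: wins, pays 4, utility 7 - 4 = 3.
So bidding 18 beats truth here (3 > 0).

18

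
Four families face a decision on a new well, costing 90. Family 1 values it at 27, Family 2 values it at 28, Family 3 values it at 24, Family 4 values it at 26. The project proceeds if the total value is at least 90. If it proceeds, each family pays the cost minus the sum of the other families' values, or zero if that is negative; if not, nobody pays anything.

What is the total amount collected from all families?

45

Total value 105 ≥ cost 90, so it is built.
Family 1: others sum to 78; max(0, 90 - 78) = 12.
Family 2: others sum to 77; max(0, 90 - 77) = 13.
Family 3: others sum to 81; max(0, 90 - 81) = 9.
Family 4: others sum to 79; max(0, 90 - 79) = 11.
Total collected = 12 + 13 + 9 + 11 = 45.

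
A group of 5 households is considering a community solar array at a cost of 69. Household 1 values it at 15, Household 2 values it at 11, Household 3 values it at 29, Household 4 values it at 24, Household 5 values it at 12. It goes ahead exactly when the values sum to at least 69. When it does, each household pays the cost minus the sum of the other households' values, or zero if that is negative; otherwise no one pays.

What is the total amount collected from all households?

Total value 91 ≥ cost 69, so it is built.
Household 1: others sum to 76; max(0, 69 - 76) = 0.
Household 2: others sum to 80; max(0, 69 - 80) = 0.
Household 3: others sum to 62; max(0, 69 - 62) = 7.
Household 4: others sum to 67; max(0, 69 - 67) = 2.
Household 5: others sum to 79; max(0, 69 - 79) = 0.
Total collected = 0 + 0 + 7 + 2 + 0 = 9.

9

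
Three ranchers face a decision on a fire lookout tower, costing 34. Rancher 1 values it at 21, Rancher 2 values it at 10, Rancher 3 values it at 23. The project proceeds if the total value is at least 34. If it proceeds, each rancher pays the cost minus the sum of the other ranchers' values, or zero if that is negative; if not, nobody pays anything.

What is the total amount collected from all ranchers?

Total value 54 ≥ cost 34, so it is built.
Rancher 1: others sum to 33; max(0, 34 - 33) = 1.
Rancher 2: others sum to 44; max(0, 34 - 44) = 0.
Rancher 3: others sum to 31; max(0, 34 - 31) = 3.
Total collected = 1 + 0 + 3 = 4.

4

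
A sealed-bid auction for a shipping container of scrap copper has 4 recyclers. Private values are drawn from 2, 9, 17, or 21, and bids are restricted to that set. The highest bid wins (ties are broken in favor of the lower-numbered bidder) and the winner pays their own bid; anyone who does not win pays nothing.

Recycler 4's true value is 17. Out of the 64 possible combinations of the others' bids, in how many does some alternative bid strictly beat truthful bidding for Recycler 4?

1

Others bid (2, 2, 2): truth gives 0; bid 9 gives 8 > 0. Violating.
Others bid (2, 2, 9): truth gives 0; no alternative beats it.
Others bid (2, 2, 17): truth gives 0; no alternative beats it.
(Checking all 64 profiles: 1 has a profitable deviation, 63 do not.)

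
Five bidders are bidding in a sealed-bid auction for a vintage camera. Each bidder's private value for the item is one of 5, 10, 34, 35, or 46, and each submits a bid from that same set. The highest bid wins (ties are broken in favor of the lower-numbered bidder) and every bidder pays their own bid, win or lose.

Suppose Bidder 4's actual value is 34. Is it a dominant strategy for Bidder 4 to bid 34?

No

Consider the case where Bidder 1 bids 5, Bidder 2 bids 5, Bidder 3 bids 5 and Bidder 5 bids 5.
Truthful bid 34: wins, pays 34, utility 34 - 34 = 0.
Bid 10 instead: wins, pays 10, utility 34 - 10 = 24.
Since 24 > 0, bidding 10 is strictly better here, so truthful bidding is not dominant.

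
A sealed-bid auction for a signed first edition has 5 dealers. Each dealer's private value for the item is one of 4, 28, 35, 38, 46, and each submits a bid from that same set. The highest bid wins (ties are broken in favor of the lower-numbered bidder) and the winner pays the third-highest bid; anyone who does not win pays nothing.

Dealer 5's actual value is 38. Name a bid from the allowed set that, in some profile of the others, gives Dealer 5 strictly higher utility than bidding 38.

Suppose Dealer 1 bids 4, Dealer 2 bids 4, Dealer 3 bids 4 and Dealer 4 bids 38.
Bid 38: loses, pays 0, utility 0.
Bid 46: wins, pays 4, utility 38 - 4 = 34.
So bidding 46 beats truth here (34 > 0).

46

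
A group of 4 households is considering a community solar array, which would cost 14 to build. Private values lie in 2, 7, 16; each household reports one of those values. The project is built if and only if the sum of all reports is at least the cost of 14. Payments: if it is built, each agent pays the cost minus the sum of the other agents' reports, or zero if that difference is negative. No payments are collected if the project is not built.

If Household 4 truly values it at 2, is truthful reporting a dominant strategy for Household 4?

Yes

Check each profile of the others' reports and compare truth against every alternative report.
Others report (2, 2, 7): truth gives 0, best alternative gives -1.
Others report (2, 7, 2): truth gives 0, best alternative gives -1.
Others report (7, 2, 2): truth gives 0, best alternative gives -1.
Others report (2, 2, 16): truth gives 2, best alternative gives 2.
Others report (2, 7, 7): truth gives 2, best alternative gives 2.
Others report (2, 7, 16): truth gives 2, best alternative gives 2.
(Remaining 21 profiles checked similarly; truth is weakly best in each.)
In every case the truthful report is at least as good as any alternative, so it is a dominant strategy.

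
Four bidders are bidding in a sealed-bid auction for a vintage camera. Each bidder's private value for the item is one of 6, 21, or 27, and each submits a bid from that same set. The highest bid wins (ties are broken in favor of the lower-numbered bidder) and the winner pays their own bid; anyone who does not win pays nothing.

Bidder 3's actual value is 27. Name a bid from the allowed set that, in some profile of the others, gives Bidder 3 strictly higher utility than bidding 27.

Suppose Bidder 1 bids 6, Bidder 2 bids 6 and Bidder 4 bids 6.
Bid 27: wins, pays 27, utility 27 - 27 = 0.
Bid 21: wins, pays 21, utility 27 - 21 = 6.
So bidding 21 beats truth here (6 > 0).

21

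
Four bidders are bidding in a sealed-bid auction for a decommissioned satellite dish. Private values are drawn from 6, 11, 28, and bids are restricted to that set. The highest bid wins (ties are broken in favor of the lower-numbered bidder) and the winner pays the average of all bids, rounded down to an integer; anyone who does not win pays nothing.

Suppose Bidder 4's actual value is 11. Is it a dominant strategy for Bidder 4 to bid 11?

Yes

Check each profile of the others' bids and compare truth against every alternative bid.
Others bid (6, 6, 6): truth gives 4, best alternative gives 0.
Others bid (6, 6, 11): truth gives 0, best alternative gives 0.
Others bid (6, 6, 28): truth gives 0, best alternative gives 0.
Others bid (6, 11, 6): truth gives 0, best alternative gives 0.
Others bid (6, 11, 11): truth gives 0, best alternative gives 0.
Others bid (6, 11, 28): truth gives 0, best alternative gives 0.
(Remaining 21 profiles checked similarly; truth is weakly best in each.)
In every case the truthful bid is at least as good as any alternative, so it is a dominant strategy.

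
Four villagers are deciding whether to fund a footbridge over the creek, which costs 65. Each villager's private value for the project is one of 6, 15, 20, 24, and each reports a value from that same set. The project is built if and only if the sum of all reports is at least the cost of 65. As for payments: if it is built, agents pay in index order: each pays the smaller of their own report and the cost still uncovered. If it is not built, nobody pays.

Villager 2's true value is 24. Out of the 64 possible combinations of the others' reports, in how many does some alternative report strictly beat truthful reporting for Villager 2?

Others report (6, 15, 24): truth gives 0; report 20 gives 4 > 0. Violating.
Others report (6, 20, 20): truth gives 0; report 20 gives 4 > 0. Violating.
Others report (6, 20, 24): truth gives 0; report 15 gives 9 > 0. Violating.
Others report (6, 24, 15): truth gives 0; report 20 gives 4 > 0. Violating.
Others report (6, 6, 6): truth gives 0; no alternative beats it.
Others report (6, 6, 15): truth gives 0; no alternative beats it.
(Checking all 64 profiles: 45 have a profitable deviation, 19 do not.)

45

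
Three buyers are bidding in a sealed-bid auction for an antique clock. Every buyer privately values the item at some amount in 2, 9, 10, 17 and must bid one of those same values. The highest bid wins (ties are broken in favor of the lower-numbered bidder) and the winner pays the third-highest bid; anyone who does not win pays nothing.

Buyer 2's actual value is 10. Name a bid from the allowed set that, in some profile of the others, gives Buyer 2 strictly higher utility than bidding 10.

Suppose Buyer 1 bids 2 and Buyer 3 bids 17.
Bid 10: loses, pays 0, utility 0.
Bid 17: wins, pays 2, utility 10 - 2 = 8.
So bidding 17 beats truth here (8 > 0).

17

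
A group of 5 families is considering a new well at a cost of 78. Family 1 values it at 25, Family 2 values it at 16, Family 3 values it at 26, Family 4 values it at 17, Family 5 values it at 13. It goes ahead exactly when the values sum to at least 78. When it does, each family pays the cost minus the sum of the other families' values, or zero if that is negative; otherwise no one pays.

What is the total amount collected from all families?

Total value 97 ≥ cost 78, so it is built.
Family 1: others sum to 72; max(0, 78 - 72) = 6.
Family 2: others sum to 81; max(0, 78 - 81) = 0.
Family 3: others sum to 71; max(0, 78 - 71) = 7.
Family 4: others sum to 80; max(0, 78 - 80) = 0.
Family 5: others sum to 84; max(0, 78 - 84) = 0.
Total collected = 6 + 0 + 7 + 0 + 0 = 13.

13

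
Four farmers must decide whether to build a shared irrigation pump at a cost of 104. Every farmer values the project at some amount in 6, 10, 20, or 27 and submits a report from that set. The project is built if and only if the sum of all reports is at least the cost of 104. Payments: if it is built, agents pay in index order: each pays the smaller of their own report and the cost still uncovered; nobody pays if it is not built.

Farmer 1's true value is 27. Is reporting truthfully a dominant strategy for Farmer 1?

Check each profile of the others' reports and compare truth against every alternative report.
Others report (6, 6, 6): truth gives 0, best alternative gives 0.
Others report (6, 6, 10): truth gives 0, best alternative gives 0.
Others report (6, 6, 20): truth gives 0, best alternative gives 0.
Others report (6, 6, 27): truth gives 0, best alternative gives 0.
Others report (6, 10, 6): truth gives 0, best alternative gives 0.
Others report (6, 10, 10): truth gives 0, best alternative gives 0.
(Remaining 58 profiles checked similarly; truth is weakly best in each.)
In every case the truthful report is at least as good as any alternative, so it is a dominant strategy.

Yes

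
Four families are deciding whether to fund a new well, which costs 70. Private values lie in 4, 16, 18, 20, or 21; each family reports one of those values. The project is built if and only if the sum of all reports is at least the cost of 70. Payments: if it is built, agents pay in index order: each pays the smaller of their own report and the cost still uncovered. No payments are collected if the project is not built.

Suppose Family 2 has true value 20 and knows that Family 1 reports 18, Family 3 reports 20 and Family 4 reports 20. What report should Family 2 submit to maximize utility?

16

Report 4: project not built, utility 0.
Report 16: project built, pays 16, utility 20 - 16 = 4.
Report 18: project built, pays 18, utility 20 - 18 = 2.
Report 20: project built, pays 20, utility 20 - 20 = 0.
Report 21: project built, pays 21, utility 20 - 21 = -1.
The best choice is 16 with utility 4.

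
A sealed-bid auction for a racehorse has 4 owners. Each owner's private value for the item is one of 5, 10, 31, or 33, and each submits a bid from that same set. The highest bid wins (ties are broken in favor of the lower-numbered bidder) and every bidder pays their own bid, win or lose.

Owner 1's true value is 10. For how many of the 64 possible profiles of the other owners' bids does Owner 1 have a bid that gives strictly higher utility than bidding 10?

Others bid (5, 5, 5): truth gives 0; bid 5 gives 5 > 0. Violating.
Others bid (5, 5, 31): truth gives -10; bid 5 gives -5 > -10. Violating.
Others bid (5, 5, 33): truth gives -10; bid 5 gives -5 > -10. Violating.
Others bid (5, 10, 31): truth gives -10; bid 5 gives -5 > -10. Violating.
Others bid (5, 5, 10): truth gives 0; no alternative beats it.
Others bid (5, 10, 5): truth gives 0; no alternative beats it.
(Checking all 64 profiles: 57 have a profitable deviation, 7 do not.)

57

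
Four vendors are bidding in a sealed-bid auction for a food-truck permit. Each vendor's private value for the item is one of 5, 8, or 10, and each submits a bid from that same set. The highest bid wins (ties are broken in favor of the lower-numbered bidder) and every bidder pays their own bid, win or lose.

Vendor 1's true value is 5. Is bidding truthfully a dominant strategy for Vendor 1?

Consider the case where Vendor 2 bids 5, Vendor 3 bids 5 and Vendor 4 bids 8.
Truthful bid 5: loses but pays 5, utility -5.
Bid 8 instead: wins, pays 8, utility 5 - 8 = -3.
Since -3 > -5, bidding 8 is strictly better here, so truthful bidding is not dominant.

No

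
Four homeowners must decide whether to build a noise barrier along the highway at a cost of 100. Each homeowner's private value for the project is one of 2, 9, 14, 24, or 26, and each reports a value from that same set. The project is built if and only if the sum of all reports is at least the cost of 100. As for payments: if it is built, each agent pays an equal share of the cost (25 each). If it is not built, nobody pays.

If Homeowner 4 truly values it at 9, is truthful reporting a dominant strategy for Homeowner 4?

Check each profile of the others' reports and compare truth against every alternative report.
Others report (2, 2, 2): truth gives 0, best alternative gives 0.
Others report (2, 2, 9): truth gives 0, best alternative gives 0.
Others report (2, 2, 14): truth gives 0, best alternative gives 0.
Others report (2, 2, 24): truth gives 0, best alternative gives 0.
Others report (2, 2, 26): truth gives 0, best alternative gives 0.
Others report (2, 9, 2): truth gives 0, best alternative gives 0.
(Remaining 119 profiles checked similarly; truth is weakly best in each.)
In every case the truthful report is at least as good as any alternative, so it is a dominant strategy.

Yes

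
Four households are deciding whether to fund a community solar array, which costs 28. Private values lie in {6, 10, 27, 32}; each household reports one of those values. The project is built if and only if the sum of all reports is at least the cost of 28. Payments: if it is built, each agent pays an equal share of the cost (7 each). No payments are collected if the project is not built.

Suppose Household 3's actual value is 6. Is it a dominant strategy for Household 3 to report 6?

Yes

Check each profile of the others' reports and compare truth against every alternative report.
Others report (6, 6, 6): truth gives 0, best alternative gives -1.
Others report (6, 6, 10): truth gives -1, best alternative gives -1.
Others report (6, 6, 27): truth gives -1, best alternative gives -1.
Others report (6, 6, 32): truth gives -1, best alternative gives -1.
Others report (6, 10, 6): truth gives -1, best alternative gives -1.
Others report (6, 10, 10): truth gives -1, best alternative gives -1.
(Remaining 58 profiles checked similarly; truth is weakly best in each.)
In every case the truthful report is at least as good as any alternative, so it is a dominant strategy.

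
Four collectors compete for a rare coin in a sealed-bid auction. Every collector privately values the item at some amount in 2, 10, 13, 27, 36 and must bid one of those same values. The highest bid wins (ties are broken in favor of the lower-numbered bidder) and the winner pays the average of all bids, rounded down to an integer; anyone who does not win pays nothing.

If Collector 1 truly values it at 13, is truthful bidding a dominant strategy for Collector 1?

Consider the case where Collector 2 bids 2, Collector 3 bids 2 and Collector 4 bids 2.
Truthful bid 13: wins, pays 4, utility 13 - 4 = 9.
Bid 2 instead: wins, pays 2, utility 13 - 2 = 11.
Since 11 > 9, bidding 2 is strictly better here, so truthful bidding is not dominant.

No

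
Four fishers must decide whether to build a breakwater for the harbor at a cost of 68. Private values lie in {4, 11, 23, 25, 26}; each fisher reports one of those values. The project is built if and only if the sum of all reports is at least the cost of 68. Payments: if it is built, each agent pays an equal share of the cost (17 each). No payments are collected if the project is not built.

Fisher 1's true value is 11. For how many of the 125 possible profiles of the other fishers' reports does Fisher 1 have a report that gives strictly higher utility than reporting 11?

Others report (11, 23, 23): truth gives -6; report 4 gives 0 > -6. Violating.
Others report (11, 23, 25): truth gives -6; report 4 gives 0 > -6. Violating.
Others report (11, 23, 26): truth gives -6; report 4 gives 0 > -6. Violating.
Others report (11, 25, 23): truth gives -6; report 4 gives 0 > -6. Violating.
Others report (4, 4, 4): truth gives 0; no alternative beats it.
Others report (4, 4, 11): truth gives 0; no alternative beats it.
(Checking all 125 profiles: 27 have a profitable deviation, 98 do not.)

27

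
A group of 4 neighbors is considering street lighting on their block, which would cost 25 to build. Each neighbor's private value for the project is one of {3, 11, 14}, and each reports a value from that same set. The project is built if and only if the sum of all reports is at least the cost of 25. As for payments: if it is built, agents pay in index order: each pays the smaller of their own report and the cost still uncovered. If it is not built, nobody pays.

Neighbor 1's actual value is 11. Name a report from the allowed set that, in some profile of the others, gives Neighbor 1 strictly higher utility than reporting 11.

Suppose Neighbor 2 reports 3, Neighbor 3 reports 11 and Neighbor 4 reports 11.
Report 11: project built, pays 11, utility 11 - 11 = 0.
Report 3: project built, pays 3, utility 11 - 3 = 8.
So reporting 3 beats truth here (8 > 0).

3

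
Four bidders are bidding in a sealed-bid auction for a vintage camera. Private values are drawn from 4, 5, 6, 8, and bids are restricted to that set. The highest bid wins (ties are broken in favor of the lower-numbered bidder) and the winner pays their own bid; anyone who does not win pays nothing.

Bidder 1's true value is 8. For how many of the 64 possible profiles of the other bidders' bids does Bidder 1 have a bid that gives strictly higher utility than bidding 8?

27

Others bid (4, 4, 4): truth gives 0; bid 4 gives 4 > 0. Violating.
Others bid (4, 4, 5): truth gives 0; bid 5 gives 3 > 0. Violating.
Others bid (4, 4, 6): truth gives 0; bid 6 gives 2 > 0. Violating.
Others bid (4, 5, 4): truth gives 0; bid 5 gives 3 > 0. Violating.
Others bid (4, 4, 8): truth gives 0; no alternative beats it.
Others bid (4, 5, 8): truth gives 0; no alternative beats it.
(Checking all 64 profiles: 27 have a profitable deviation, 37 do not.)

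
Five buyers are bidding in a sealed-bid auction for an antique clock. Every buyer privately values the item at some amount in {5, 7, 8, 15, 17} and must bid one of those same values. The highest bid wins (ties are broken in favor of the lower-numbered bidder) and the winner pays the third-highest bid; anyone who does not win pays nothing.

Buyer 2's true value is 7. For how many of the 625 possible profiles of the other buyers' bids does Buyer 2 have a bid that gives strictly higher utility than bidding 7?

12

Others bid (5, 5, 5, 8): truth gives 0; bid 8 gives 2 > 0. Violating.
Others bid (5, 5, 5, 15): truth gives 0; bid 15 gives 2 > 0. Violating.
Others bid (5, 5, 5, 17): truth gives 0; bid 17 gives 2 > 0. Violating.
Others bid (5, 5, 8, 5): truth gives 0; bid 8 gives 2 > 0. Violating.
Others bid (5, 5, 5, 5): truth gives 2; no alternative beats it.
Others bid (5, 5, 5, 7): truth gives 2; no alternative beats it.
(Checking all 625 profiles: 12 have a profitable deviation, 613 do not.)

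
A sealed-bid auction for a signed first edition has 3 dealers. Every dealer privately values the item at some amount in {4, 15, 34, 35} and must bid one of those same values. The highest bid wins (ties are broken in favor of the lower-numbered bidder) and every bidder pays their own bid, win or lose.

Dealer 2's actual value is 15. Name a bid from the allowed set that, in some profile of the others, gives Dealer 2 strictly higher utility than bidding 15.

Suppose Dealer 1 bids 4 and Dealer 3 bids 34.
Bid 15: loses but pays 15, utility -15.
Bid 4: loses but pays 4, utility -4.
So bidding 4 beats truth here (-4 > -15).

4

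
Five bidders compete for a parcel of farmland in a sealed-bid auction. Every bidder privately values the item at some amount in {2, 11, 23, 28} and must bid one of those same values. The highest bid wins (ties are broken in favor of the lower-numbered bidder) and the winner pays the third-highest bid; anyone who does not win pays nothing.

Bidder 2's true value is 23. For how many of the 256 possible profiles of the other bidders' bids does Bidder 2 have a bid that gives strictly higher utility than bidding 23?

Others bid (2, 2, 2, 28): truth gives 0; bid 28 gives 21 > 0. Violating.
Others bid (2, 2, 11, 28): truth gives 0; bid 28 gives 12 > 0. Violating.
Others bid (2, 2, 28, 2): truth gives 0; bid 28 gives 21 > 0. Violating.
Others bid (2, 2, 28, 11): truth gives 0; bid 28 gives 12 > 0. Violating.
Others bid (2, 2, 2, 2): truth gives 21; no alternative beats it.
Others bid (2, 2, 2, 11): truth gives 21; no alternative beats it.
(Checking all 256 profiles: 32 have a profitable deviation, 224 do not.)

32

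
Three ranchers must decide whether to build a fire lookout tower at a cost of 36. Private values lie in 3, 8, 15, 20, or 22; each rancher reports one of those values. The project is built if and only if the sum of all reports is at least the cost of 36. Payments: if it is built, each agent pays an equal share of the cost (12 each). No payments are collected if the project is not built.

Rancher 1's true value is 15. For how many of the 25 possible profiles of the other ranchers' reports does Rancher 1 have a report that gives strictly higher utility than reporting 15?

3

Others report (3, 15): truth gives 0; report 20 gives 3 > 0. Violating.
Others report (8, 8): truth gives 0; report 20 gives 3 > 0. Violating.
Others report (15, 3): truth gives 0; report 20 gives 3 > 0. Violating.
Others report (3, 3): truth gives 0; no alternative beats it.
Others report (3, 8): truth gives 0; no alternative beats it.
(Checking all 25 profiles: 3 have a profitable deviation, 22 do not.)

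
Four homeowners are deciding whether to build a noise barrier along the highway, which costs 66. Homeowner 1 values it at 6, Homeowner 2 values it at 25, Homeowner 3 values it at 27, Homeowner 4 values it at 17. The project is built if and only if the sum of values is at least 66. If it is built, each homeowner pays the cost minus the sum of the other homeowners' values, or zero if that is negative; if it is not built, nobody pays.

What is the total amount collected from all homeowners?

Total value 75 ≥ cost 66, so it is built.
Homeowner 1: others sum to 69; max(0, 66 - 69) = 0.
Homeowner 2: others sum to 50; max(0, 66 - 50) = 16.
Homeowner 3: others sum to 48; max(0, 66 - 48) = 18.
Homeowner 4: others sum to 58; max(0, 66 - 58) = 8.
Total collected = 0 + 16 + 18 + 8 = 42.

42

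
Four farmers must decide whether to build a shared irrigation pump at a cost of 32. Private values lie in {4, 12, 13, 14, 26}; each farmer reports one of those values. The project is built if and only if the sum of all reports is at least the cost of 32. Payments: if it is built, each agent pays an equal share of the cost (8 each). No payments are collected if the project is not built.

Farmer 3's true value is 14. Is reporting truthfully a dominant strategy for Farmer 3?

Consider the case where Farmer 1 reports 4, Farmer 2 reports 4 and Farmer 4 reports 4.
Truthful report 14: project not built, utility 0.
Report 26 instead: project built, pays 8, utility 14 - 8 = 6.
Since 6 > 0, reporting 26 is strictly better here, so truthful reporting is not dominant.

No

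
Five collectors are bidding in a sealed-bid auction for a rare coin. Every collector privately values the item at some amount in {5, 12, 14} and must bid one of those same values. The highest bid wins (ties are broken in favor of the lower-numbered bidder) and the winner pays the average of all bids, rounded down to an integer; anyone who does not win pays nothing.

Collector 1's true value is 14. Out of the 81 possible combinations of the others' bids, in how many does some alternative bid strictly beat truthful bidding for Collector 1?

9

Others bid (5, 5, 5, 5): truth gives 8; bid 5 gives 9 > 8. Violating.
Others bid (5, 5, 5, 12): truth gives 6; bid 12 gives 7 > 6. Violating.
Others bid (5, 5, 12, 5): truth gives 6; bid 12 gives 7 > 6. Violating.
Others bid (5, 12, 5, 5): truth gives 6; bid 12 gives 7 > 6. Violating.
Others bid (5, 5, 5, 14): truth gives 6; no alternative beats it.
Others bid (5, 5, 12, 12): truth gives 5; no alternative beats it.
(Checking all 81 profiles: 9 have a profitable deviation, 72 do not.)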